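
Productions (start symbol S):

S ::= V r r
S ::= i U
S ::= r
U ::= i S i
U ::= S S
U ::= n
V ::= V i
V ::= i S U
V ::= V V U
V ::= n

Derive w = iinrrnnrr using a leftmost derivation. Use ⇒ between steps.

S ⇒ Vrr   [S ::= V r r]
Vrr ⇒ VVUrr   [V ::= V V U]
VVUrr ⇒ iSUVUrr   [V ::= i S U]
iSUVUrr ⇒ iiUUVUrr   [S ::= i U]
iiUUVUrr ⇒ iinUVUrr   [U ::= n]
iinUVUrr ⇒ iinSSVUrr   [U ::= S S]
iinSSVUrr ⇒ iinrSVUrr   [S ::= r]
iinrSVUrr ⇒ iinrrVUrr   [S ::= r]
iinrrVUrr ⇒ iinrrnUrr   [V ::= n]
iinrrnUrr ⇒ iinrrnnrr   [U ::= n]

S⇒Vrr⇒VVUrr⇒iSUVUrr⇒iiUUVUrr⇒iinUVUrr⇒iinSSVUrr⇒iinrSVUrr⇒iinrrVUrr⇒iinrrnUrr⇒iinrrnnrr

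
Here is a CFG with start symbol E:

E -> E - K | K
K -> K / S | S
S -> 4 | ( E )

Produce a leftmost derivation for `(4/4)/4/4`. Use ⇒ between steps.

E ⇒ K ⇒ K/S ⇒ K/S/S ⇒ S/S/S ⇒ (E)/S/S ⇒ (K)/S/S ⇒ (K/S)/S/S ⇒ (S/S)/S/S ⇒ (4/S)/S/S ⇒ (4/4)/S/S ⇒ (4/4)/4/S ⇒ (4/4)/4/4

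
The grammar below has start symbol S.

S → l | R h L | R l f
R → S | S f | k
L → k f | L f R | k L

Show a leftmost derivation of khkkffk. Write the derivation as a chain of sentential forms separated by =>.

S => RhL => khL => khLfR => khkLfR => khkkffR => khkkffk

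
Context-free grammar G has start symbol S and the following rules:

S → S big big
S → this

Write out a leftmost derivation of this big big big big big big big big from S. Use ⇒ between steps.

S ⇒ S big big ⇒ S big big big big ⇒ S big big big big big big ⇒ S big big big big big big big big ⇒ this big big big big big big big big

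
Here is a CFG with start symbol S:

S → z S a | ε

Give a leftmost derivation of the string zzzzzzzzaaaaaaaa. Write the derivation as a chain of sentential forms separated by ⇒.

S ⇒ zSa ⇒ zzSaa ⇒ zzzSaaa ⇒ zzzzSaaaa ⇒ zzzzzSaaaaa ⇒ zzzzzzSaaaaaa ⇒ zzzzzzzSaaaaaaa ⇒ zzzzzzzzSaaaaaaaa ⇒ zzzzzzzzaaaaaaaa

S ⇒ zSa   [S → z S a]
zSa ⇒ zzSaa   [S → z S a]
zzSaa ⇒ zzzSaaa   [S → z S a]
zzzSaaa ⇒ zzzzSaaaa   [S → z S a]
zzzzSaaaa ⇒ zzzzzSaaaaa   [S → z S a]
zzzzzSaaaaa ⇒ zzzzzzSaaaaaa   [S → z S a]
zzzzzzSaaaaaa ⇒ zzzzzzzSaaaaaaa   [S → z S a]
zzzzzzzSaaaaaaa ⇒ zzzzzzzzSaaaaaaaa   [S → z S a]
zzzzzzzzSaaaaaaaa ⇒ zzzzzzzzaaaaaaaa   [S → ε]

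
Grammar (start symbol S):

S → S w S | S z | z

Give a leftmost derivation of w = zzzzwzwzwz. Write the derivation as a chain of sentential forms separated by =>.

S => SwS   [S → S w S]
SwS => SwSwS   [S → S w S]
SwSwS => SwSwSwS   [S → S w S]
SwSwSwS => SzwSwSwS   [S → S z]
SzwSwSwS => SzzwSwSwS   [S → S z]
SzzwSwSwS => SzzzwSwSwS   [S → S z]
SzzzwSwSwS => zzzzwSwSwS   [S → z]
zzzzwSwSwS => zzzzwzwSwS   [S → z]
zzzzwzwSwS => zzzzwzwzwS   [S → z]
zzzzwzwzwS => zzzzwzwzwz   [S → z]

S => SwS => SwSwS => SwSwSwS => SzwSwSwS => SzzwSwSwS => SzzzwSwSwS => zzzzwSwSwS => zzzzwzwSwS => zzzzwzwzwS => zzzzwzwzwz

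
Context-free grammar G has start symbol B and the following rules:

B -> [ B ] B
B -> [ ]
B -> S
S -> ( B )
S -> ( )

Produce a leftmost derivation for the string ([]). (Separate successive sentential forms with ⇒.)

B ⇒ S   [B -> S]
S ⇒ (B)   [S -> ( B )]
(B) ⇒ ([])   [B -> [ ]]

B ⇒ S ⇒ (B) ⇒ ([])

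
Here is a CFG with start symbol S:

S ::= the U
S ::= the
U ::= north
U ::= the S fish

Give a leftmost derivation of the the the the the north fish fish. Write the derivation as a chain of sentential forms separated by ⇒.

S ⇒ the U   [S ::= the U]
the U ⇒ the the S fish   [U ::= the S fish]
the the S fish ⇒ the the the U fish   [S ::= the U]
the the the U fish ⇒ the the the the S fish fish   [U ::= the S fish]
the the the the S fish fish ⇒ the the the the the U fish fish   [S ::= the U]
the the the the the U fish fish ⇒ the the the the the north fish fish   [U ::= north]

S ⇒ the U ⇒ the the S fish ⇒ the the the U fish ⇒ the the the the S fish fish ⇒ the the the the the U fish fish ⇒ the the the the the north fish fish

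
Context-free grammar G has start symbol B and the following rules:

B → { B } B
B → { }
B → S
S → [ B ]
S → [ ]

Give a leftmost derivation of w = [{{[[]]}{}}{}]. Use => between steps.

B=>S=>[B]=>[{B}B]=>[{{B}B}B]=>[{{S}B}B]=>[{{[B]}B}B]=>[{{[S]}B}B]=>[{{[[]]}B}B]=>[{{[[]]}{}}B]=>[{{[[]]}{}}{}]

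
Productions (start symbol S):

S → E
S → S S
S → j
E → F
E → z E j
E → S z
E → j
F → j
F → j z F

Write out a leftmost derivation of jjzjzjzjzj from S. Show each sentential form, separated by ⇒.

S ⇒ SS ⇒ ES ⇒ FS ⇒ jS ⇒ jE ⇒ jF ⇒ jjzF ⇒ jjzjzF ⇒ jjzjzjzF ⇒ jjzjzjzjzF ⇒ jjzjzjzjzj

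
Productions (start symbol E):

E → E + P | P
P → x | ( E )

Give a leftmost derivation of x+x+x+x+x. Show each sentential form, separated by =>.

E => E+P => E+P+P => E+P+P+P => E+P+P+P+P => P+P+P+P+P => x+P+P+P+P => x+x+P+P+P => x+x+x+P+P => x+x+x+x+P => x+x+x+x+x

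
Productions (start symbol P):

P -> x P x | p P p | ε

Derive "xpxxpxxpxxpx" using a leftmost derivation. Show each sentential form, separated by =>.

P=>xPx=>xpPpx=>xpxPxpx=>xpxxPxxpx=>xpxxpPpxxpx=>xpxxpxPxpxxpx=>xpxxpxxpxxpx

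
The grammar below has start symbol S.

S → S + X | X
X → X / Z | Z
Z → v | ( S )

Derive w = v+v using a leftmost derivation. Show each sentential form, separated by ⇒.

S ⇒ S+X   [S → S + X]
S+X ⇒ X+X   [S → X]
X+X ⇒ Z+X   [X → Z]
Z+X ⇒ v+X   [Z → v]
v+X ⇒ v+Z   [X → Z]
v+Z ⇒ v+v   [Z → v]

S ⇒ S+X ⇒ X+X ⇒ Z+X ⇒ v+X ⇒ v+Z ⇒ v+v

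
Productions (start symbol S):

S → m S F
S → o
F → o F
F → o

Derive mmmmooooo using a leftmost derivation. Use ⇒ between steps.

S ⇒ mSF   [S → m S F]
mSF ⇒ mmSFF   [S → m S F]
mmSFF ⇒ mmmSFFF   [S → m S F]
mmmSFFF ⇒ mmmmSFFFF   [S → m S F]
mmmmSFFFF ⇒ mmmmoFFFF   [S → o]
mmmmoFFFF ⇒ mmmmooFFF   [F → o]
mmmmooFFF ⇒ mmmmoooFF   [F → o]
mmmmoooFF ⇒ mmmmooooF   [F → o]
mmmmooooF ⇒ mmmmooooo   [F → o]

S⇒mSF⇒mmSFF⇒mmmSFFF⇒mmmmSFFFF⇒mmmmoFFFF⇒mmmmooFFF⇒mmmmoooFF⇒mmmmooooF⇒mmmmooooo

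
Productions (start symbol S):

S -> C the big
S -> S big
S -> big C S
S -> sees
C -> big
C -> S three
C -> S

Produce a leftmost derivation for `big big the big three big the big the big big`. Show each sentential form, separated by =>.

S => S big => big C S big => big S three S big => big C the big three S big => big big the big three S big => big big the big three C the big big => big big the big three S the big big => big big the big three C the big the big big => big big the big three big the big the big big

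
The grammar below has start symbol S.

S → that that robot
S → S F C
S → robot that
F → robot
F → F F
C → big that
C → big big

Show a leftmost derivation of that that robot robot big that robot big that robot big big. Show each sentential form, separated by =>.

S => S F C => S F C F C => S F C F C F C => that that robot F C F C F C => that that robot robot C F C F C => that that robot robot big that F C F C => that that robot robot big that robot C F C => that that robot robot big that robot big that F C => that that robot robot big that robot big that robot C => that that robot robot big that robot big that robot big big

S => S F C   [S → S F C]
S F C => S F C F C   [S → S F C]
S F C F C => S F C F C F C   [S → S F C]
S F C F C F C => that that robot F C F C F C   [S → that that robot]
that that robot F C F C F C => that that robot robot C F C F C   [F → robot]
that that robot robot C F C F C => that that robot robot big that F C F C   [C → big that]
that that robot robot big that F C F C => that that robot robot big that robot C F C   [F → robot]
that that robot robot big that robot C F C => that that robot robot big that robot big that F C   [C → big that]
that that robot robot big that robot big that F C => that that robot robot big that robot big that robot C   [F → robot]
that that robot robot big that robot big that robot C => that that robot robot big that robot big that robot big big   [C → big big]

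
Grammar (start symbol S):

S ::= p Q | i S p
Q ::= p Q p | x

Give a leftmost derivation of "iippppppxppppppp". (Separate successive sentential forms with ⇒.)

S⇒iSp⇒iiSpp⇒iipQpp⇒iippQppp⇒iipppQpppp⇒iippppQppppp⇒iipppppQpppppp⇒iippppppQppppppp⇒iippppppxppppppp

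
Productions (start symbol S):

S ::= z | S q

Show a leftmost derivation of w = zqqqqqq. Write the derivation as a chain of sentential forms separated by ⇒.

S ⇒ Sq ⇒ Sqq ⇒ Sqqq ⇒ Sqqqq ⇒ Sqqqqq ⇒ Sqqqqqq ⇒ zqqqqqq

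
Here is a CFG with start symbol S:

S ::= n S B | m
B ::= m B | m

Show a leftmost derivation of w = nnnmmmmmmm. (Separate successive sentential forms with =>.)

S => nSB => nnSBB => nnnSBBB => nnnmBBB => nnnmmBB => nnnmmmB => nnnmmmmB => nnnmmmmmB => nnnmmmmmmB => nnnmmmmmmm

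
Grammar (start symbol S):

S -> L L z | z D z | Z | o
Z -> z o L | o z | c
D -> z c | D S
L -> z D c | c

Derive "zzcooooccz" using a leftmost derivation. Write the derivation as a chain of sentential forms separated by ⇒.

S ⇒ LLz   [S -> L L z]
LLz ⇒ zDcLz   [L -> z D c]
zDcLz ⇒ zDScLz   [D -> D S]
zDScLz ⇒ zDSScLz   [D -> D S]
zDSScLz ⇒ zDSSScLz   [D -> D S]
zDSSScLz ⇒ zDSSSScLz   [D -> D S]
zDSSSScLz ⇒ zzcSSSScLz   [D -> z c]
zzcSSSScLz ⇒ zzcoSSScLz   [S -> o]
zzcoSSScLz ⇒ zzcooSScLz   [S -> o]
zzcooSScLz ⇒ zzcoooScLz   [S -> o]
zzcoooScLz ⇒ zzcoooocLz   [S -> o]
zzcoooocLz ⇒ zzcooooccz   [L -> c]

S ⇒ LLz ⇒ zDcLz ⇒ zDScLz ⇒ zDSScLz ⇒ zDSSScLz ⇒ zDSSSScLz ⇒ zzcSSSScLz ⇒ zzcoSSScLz ⇒ zzcooSScLz ⇒ zzcoooScLz ⇒ zzcoooocLz ⇒ zzcooooccz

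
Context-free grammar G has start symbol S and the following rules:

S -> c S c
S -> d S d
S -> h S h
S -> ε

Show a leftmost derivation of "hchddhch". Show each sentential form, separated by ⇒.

S ⇒ hSh   [S -> h S h]
hSh ⇒ hcSch   [S -> c S c]
hcSch ⇒ hchShch   [S -> h S h]
hchShch ⇒ hchdSdhch   [S -> d S d]
hchdSdhch ⇒ hchddhch   [S -> ε]

S ⇒ hSh ⇒ hcSch ⇒ hchShch ⇒ hchdSdhch ⇒ hchddhch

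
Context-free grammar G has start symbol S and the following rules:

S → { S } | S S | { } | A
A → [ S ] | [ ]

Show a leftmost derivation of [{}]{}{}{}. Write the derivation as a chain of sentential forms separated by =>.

S => SS => AS => [S]S => [{}]S => [{}]SS => [{}]SSS => [{}]{}SS => [{}]{}{}S => [{}]{}{}{}

S => SS   [S → S S]
SS => AS   [S → A]
AS => [S]S   [A → [ S ]]
[S]S => [{}]S   [S → { }]
[{}]S => [{}]SS   [S → S S]
[{}]SS => [{}]SSS   [S → S S]
[{}]SSS => [{}]{}SS   [S → { }]
[{}]{}SS => [{}]{}{}S   [S → { }]
[{}]{}{}S => [{}]{}{}{}   [S → { }]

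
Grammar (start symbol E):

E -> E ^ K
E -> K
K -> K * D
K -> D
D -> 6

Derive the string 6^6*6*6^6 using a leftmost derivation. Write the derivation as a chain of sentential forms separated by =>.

E => E^K => E^K^K => K^K^K => D^K^K => 6^K^K => 6^K*D^K => 6^K*D*D^K => 6^D*D*D^K => 6^6*D*D^K => 6^6*6*D^K => 6^6*6*6^K => 6^6*6*6^D => 6^6*6*6^6

E => E^K   [E -> E ^ K]
E^K => E^K^K   [E -> E ^ K]
E^K^K => K^K^K   [E -> K]
K^K^K => D^K^K   [K -> D]
D^K^K => 6^K^K   [D -> 6]
6^K^K => 6^K*D^K   [K -> K * D]
6^K*D^K => 6^K*D*D^K   [K -> K * D]
6^K*D*D^K => 6^D*D*D^K   [K -> D]
6^D*D*D^K => 6^6*D*D^K   [D -> 6]
6^6*D*D^K => 6^6*6*D^K   [D -> 6]
6^6*6*D^K => 6^6*6*6^K   [D -> 6]
6^6*6*6^K => 6^6*6*6^D   [K -> D]
6^6*6*6^D => 6^6*6*6^6   [D -> 6]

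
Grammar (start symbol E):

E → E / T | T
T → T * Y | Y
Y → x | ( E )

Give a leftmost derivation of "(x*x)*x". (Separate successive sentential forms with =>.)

E => T => T*Y => Y*Y => (E)*Y => (T)*Y => (T*Y)*Y => (Y*Y)*Y => (x*Y)*Y => (x*x)*Y => (x*x)*x

E => T   [E → T]
T => T*Y   [T → T * Y]
T*Y => Y*Y   [T → Y]
Y*Y => (E)*Y   [Y → ( E )]
(E)*Y => (T)*Y   [E → T]
(T)*Y => (T*Y)*Y   [T → T * Y]
(T*Y)*Y => (Y*Y)*Y   [T → Y]
(Y*Y)*Y => (x*Y)*Y   [Y → x]
(x*Y)*Y => (x*x)*Y   [Y → x]
(x*x)*Y => (x*x)*x   [Y → x]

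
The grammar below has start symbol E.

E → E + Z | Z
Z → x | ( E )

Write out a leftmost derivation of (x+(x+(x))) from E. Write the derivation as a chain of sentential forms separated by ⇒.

E⇒Z⇒(E)⇒(E+Z)⇒(Z+Z)⇒(x+Z)⇒(x+(E))⇒(x+(E+Z))⇒(x+(Z+Z))⇒(x+(x+Z))⇒(x+(x+(E)))⇒(x+(x+(Z)))⇒(x+(x+(x)))

E ⇒ Z   [E → Z]
Z ⇒ (E)   [Z → ( E )]
(E) ⇒ (E+Z)   [E → E + Z]
(E+Z) ⇒ (Z+Z)   [E → Z]
(Z+Z) ⇒ (x+Z)   [Z → x]
(x+Z) ⇒ (x+(E))   [Z → ( E )]
(x+(E)) ⇒ (x+(E+Z))   [E → E + Z]
(x+(E+Z)) ⇒ (x+(Z+Z))   [E → Z]
(x+(Z+Z)) ⇒ (x+(x+Z))   [Z → x]
(x+(x+Z)) ⇒ (x+(x+(E)))   [Z → ( E )]
(x+(x+(E))) ⇒ (x+(x+(Z)))   [E → Z]
(x+(x+(Z))) ⇒ (x+(x+(x)))   [Z → x]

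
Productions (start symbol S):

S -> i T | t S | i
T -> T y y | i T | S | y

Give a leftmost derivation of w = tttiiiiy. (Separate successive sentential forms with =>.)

S => tS   [S -> t S]
tS => ttS   [S -> t S]
ttS => tttS   [S -> t S]
tttS => tttiT   [S -> i T]
tttiT => tttiiT   [T -> i T]
tttiiT => tttiiS   [T -> S]
tttiiS => tttiiiT   [S -> i T]
tttiiiT => tttiiiiT   [T -> i T]
tttiiiiT => tttiiiiy   [T -> y]

S=>tS=>ttS=>tttS=>tttiT=>tttiiT=>tttiiS=>tttiiiT=>tttiiiiT=>tttiiiiy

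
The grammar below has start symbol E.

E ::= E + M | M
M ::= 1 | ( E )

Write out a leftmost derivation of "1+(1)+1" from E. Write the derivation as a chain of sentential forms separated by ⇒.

E⇒E+M⇒E+M+M⇒M+M+M⇒1+M+M⇒1+(E)+M⇒1+(M)+M⇒1+(1)+M⇒1+(1)+1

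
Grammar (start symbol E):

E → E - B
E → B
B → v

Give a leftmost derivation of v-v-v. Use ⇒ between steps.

E ⇒ E-B   [E → E - B]
E-B ⇒ E-B-B   [E → E - B]
E-B-B ⇒ B-B-B   [E → B]
B-B-B ⇒ v-B-B   [B → v]
v-B-B ⇒ v-v-B   [B → v]
v-v-B ⇒ v-v-v   [B → v]

E⇒E-B⇒E-B-B⇒B-B-B⇒v-B-B⇒v-v-B⇒v-v-v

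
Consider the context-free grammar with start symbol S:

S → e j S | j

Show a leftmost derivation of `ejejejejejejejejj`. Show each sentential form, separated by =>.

S => ejS   [S → e j S]
ejS => ejejS   [S → e j S]
ejejS => ejejejS   [S → e j S]
ejejejS => ejejejejS   [S → e j S]
ejejejejS => ejejejejejS   [S → e j S]
ejejejejejS => ejejejejejejS   [S → e j S]
ejejejejejejS => ejejejejejejejS   [S → e j S]
ejejejejejejejS => ejejejejejejejejS   [S → e j S]
ejejejejejejejejS => ejejejejejejejejj   [S → j]

S => ejS => ejejS => ejejejS => ejejejejS => ejejejejejS => ejejejejejejS => ejejejejejejejS => ejejejejejejejejS => ejejejejejejejejj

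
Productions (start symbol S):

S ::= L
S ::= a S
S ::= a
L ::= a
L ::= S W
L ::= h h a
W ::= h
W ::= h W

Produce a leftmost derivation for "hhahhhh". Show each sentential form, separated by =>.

S=>L=>SW=>LW=>SWW=>LWW=>SWWW=>LWWW=>hhaWWW=>hhahWW=>hhahhW=>hhahhhW=>hhahhhh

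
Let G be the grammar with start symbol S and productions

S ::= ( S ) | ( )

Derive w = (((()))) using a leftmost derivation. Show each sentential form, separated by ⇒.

S⇒(S)⇒((S))⇒(((S)))⇒(((())))

S ⇒ (S)   [S ::= ( S )]
(S) ⇒ ((S))   [S ::= ( S )]
((S)) ⇒ (((S)))   [S ::= ( S )]
(((S))) ⇒ (((())))   [S ::= ( )]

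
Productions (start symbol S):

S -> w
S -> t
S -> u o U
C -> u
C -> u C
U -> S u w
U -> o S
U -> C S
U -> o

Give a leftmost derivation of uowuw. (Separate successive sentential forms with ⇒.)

S⇒uoU⇒uoSuw⇒uowuw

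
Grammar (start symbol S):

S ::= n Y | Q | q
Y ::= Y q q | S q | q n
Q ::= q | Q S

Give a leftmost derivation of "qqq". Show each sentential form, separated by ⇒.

S ⇒ Q   [S ::= Q]
Q ⇒ QS   [Q ::= Q S]
QS ⇒ qS   [Q ::= q]
qS ⇒ qQ   [S ::= Q]
qQ ⇒ qQS   [Q ::= Q S]
qQS ⇒ qqS   [Q ::= q]
qqS ⇒ qqQ   [S ::= Q]
qqQ ⇒ qqq   [Q ::= q]

S ⇒ Q ⇒ QS ⇒ qS ⇒ qQ ⇒ qQS ⇒ qqS ⇒ qqQ ⇒ qqq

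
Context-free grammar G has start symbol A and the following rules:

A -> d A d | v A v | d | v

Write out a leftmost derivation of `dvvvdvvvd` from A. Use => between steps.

A=>dAd=>dvAvd=>dvvAvvd=>dvvvAvvvd=>dvvvdvvvd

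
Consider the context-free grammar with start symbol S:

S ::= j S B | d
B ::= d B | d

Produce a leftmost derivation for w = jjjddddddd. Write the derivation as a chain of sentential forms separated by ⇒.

S ⇒ jSB   [S ::= j S B]
jSB ⇒ jjSBB   [S ::= j S B]
jjSBB ⇒ jjjSBBB   [S ::= j S B]
jjjSBBB ⇒ jjjdBBB   [S ::= d]
jjjdBBB ⇒ jjjddBBB   [B ::= d B]
jjjddBBB ⇒ jjjdddBBB   [B ::= d B]
jjjdddBBB ⇒ jjjddddBBB   [B ::= d B]
jjjddddBBB ⇒ jjjdddddBB   [B ::= d]
jjjdddddBB ⇒ jjjddddddB   [B ::= d]
jjjddddddB ⇒ jjjddddddd   [B ::= d]

S ⇒ jSB ⇒ jjSBB ⇒ jjjSBBB ⇒ jjjdBBB ⇒ jjjddBBB ⇒ jjjdddBBB ⇒ jjjddddBBB ⇒ jjjdddddBB ⇒ jjjddddddB ⇒ jjjddddddd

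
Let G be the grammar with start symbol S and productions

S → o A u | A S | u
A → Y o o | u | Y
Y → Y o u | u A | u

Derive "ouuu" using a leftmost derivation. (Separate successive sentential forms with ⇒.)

S⇒oAu⇒oYu⇒ouAu⇒ouuu

S ⇒ oAu   [S → o A u]
oAu ⇒ oYu   [A → Y]
oYu ⇒ ouAu   [Y → u A]
ouAu ⇒ ouuu   [A → u]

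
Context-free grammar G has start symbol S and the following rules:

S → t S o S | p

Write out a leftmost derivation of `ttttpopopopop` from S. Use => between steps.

S=>tSoS=>ttSoSoS=>tttSoSoSoS=>ttttSoSoSoSoS=>ttttpoSoSoSoS=>ttttpopoSoSoS=>ttttpopopoSoS=>ttttpopopopoS=>ttttpopopopop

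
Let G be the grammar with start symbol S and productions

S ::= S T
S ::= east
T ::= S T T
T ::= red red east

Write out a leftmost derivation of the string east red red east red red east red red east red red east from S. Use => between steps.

S => S T   [S ::= S T]
S T => S T T   [S ::= S T]
S T T => S T T T   [S ::= S T]
S T T T => S T T T T   [S ::= S T]
S T T T T => east T T T T   [S ::= east]
east T T T T => east red red east T T T   [T ::= red red east]
east red red east T T T => east red red east red red east T T   [T ::= red red east]
east red red east red red east T T => east red red east red red east red red east T   [T ::= red red east]
east red red east red red east red red east T => east red red east red red east red red east red red east   [T ::= red red east]

S => S T => S T T => S T T T => S T T T T => east T T T T => east red red east T T T => east red red east red red east T T => east red red east red red east red red east T => east red red east red red east red red east red red east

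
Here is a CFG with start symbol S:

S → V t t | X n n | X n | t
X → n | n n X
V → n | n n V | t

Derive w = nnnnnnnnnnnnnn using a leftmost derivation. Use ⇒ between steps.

S ⇒ Xn   [S → X n]
Xn ⇒ nnXn   [X → n n X]
nnXn ⇒ nnnnXn   [X → n n X]
nnnnXn ⇒ nnnnnnXn   [X → n n X]
nnnnnnXn ⇒ nnnnnnnnXn   [X → n n X]
nnnnnnnnXn ⇒ nnnnnnnnnnXn   [X → n n X]
nnnnnnnnnnXn ⇒ nnnnnnnnnnnnXn   [X → n n X]
nnnnnnnnnnnnXn ⇒ nnnnnnnnnnnnnn   [X → n]

S⇒Xn⇒nnXn⇒nnnnXn⇒nnnnnnXn⇒nnnnnnnnXn⇒nnnnnnnnnnXn⇒nnnnnnnnnnnnXn⇒nnnnnnnnnnnnnn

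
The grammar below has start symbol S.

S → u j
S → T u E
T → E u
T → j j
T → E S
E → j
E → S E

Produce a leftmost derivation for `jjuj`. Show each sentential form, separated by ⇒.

S ⇒ TuE ⇒ jjuE ⇒ jjuj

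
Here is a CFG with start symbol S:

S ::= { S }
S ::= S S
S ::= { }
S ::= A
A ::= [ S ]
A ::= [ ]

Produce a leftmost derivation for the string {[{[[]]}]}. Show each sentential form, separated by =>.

S => {S} => {A} => {[S]} => {[{S}]} => {[{A}]} => {[{[S]}]} => {[{[A]}]} => {[{[[]]}]}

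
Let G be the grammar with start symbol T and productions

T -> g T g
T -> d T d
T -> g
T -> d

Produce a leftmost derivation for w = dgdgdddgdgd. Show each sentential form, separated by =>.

T => dTd   [T -> d T d]
dTd => dgTgd   [T -> g T g]
dgTgd => dgdTdgd   [T -> d T d]
dgdTdgd => dgdgTgdgd   [T -> g T g]
dgdgTgdgd => dgdgdTdgdgd   [T -> d T d]
dgdgdTdgdgd => dgdgdddgdgd   [T -> d]

T=>dTd=>dgTgd=>dgdTdgd=>dgdgTgdgd=>dgdgdTdgdgd=>dgdgdddgdgd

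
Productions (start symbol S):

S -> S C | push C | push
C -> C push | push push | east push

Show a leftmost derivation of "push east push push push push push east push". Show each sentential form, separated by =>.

S => S C   [S -> S C]
S C => S C C   [S -> S C]
S C C => S C C C   [S -> S C]
S C C C => push C C C   [S -> push]
push C C C => push C push C C   [C -> C push]
push C push C C => push east push push C C   [C -> east push]
push east push push C C => push east push push C push C   [C -> C push]
push east push push C push C => push east push push push push push C   [C -> push push]
push east push push push push push C => push east push push push push push east push   [C -> east push]

S => S C => S C C => S C C C => push C C C => push C push C C => push east push push C C => push east push push C push C => push east push push push push push C => push east push push push push push east push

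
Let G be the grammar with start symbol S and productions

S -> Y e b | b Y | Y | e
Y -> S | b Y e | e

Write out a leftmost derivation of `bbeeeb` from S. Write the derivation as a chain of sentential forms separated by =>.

S => bY => bS => bYeb => bbYeeb => bbSeeb => bbeeeb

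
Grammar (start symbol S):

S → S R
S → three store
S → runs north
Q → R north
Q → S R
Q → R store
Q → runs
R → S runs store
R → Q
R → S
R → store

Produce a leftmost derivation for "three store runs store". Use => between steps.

S => S R => S R R => three store R R => three store Q R => three store runs R => three store runs store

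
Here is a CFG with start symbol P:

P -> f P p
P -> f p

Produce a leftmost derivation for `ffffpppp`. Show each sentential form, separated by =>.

P => fPp   [P -> f P p]
fPp => ffPpp   [P -> f P p]
ffPpp => fffPppp   [P -> f P p]
fffPppp => ffffpppp   [P -> f p]

P=>fPp=>ffPpp=>fffPppp=>ffffpppp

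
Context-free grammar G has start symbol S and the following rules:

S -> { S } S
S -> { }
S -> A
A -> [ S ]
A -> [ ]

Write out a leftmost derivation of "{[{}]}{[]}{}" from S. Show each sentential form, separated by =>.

S=>{S}S=>{A}S=>{[S]}S=>{[{}]}S=>{[{}]}{S}S=>{[{}]}{A}S=>{[{}]}{[]}S=>{[{}]}{[]}{}

S => {S}S   [S -> { S } S]
{S}S => {A}S   [S -> A]
{A}S => {[S]}S   [A -> [ S ]]
{[S]}S => {[{}]}S   [S -> { }]
{[{}]}S => {[{}]}{S}S   [S -> { S } S]
{[{}]}{S}S => {[{}]}{A}S   [S -> A]
{[{}]}{A}S => {[{}]}{[]}S   [A -> [ ]]
{[{}]}{[]}S => {[{}]}{[]}{}   [S -> { }]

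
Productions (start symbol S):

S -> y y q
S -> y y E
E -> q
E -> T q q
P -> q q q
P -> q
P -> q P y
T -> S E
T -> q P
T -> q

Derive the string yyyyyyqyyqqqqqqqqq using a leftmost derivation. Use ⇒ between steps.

S ⇒ yyE   [S -> y y E]
yyE ⇒ yyTqq   [E -> T q q]
yyTqq ⇒ yySEqq   [T -> S E]
yySEqq ⇒ yyyyEEqq   [S -> y y E]
yyyyEEqq ⇒ yyyyTqqEqq   [E -> T q q]
yyyyTqqEqq ⇒ yyyySEqqEqq   [T -> S E]
yyyySEqqEqq ⇒ yyyyyyEEqqEqq   [S -> y y E]
yyyyyyEEqqEqq ⇒ yyyyyyqEqqEqq   [E -> q]
yyyyyyqEqqEqq ⇒ yyyyyyqTqqqqEqq   [E -> T q q]
yyyyyyqTqqqqEqq ⇒ yyyyyyqSEqqqqEqq   [T -> S E]
yyyyyyqSEqqqqEqq ⇒ yyyyyyqyyEEqqqqEqq   [S -> y y E]
yyyyyyqyyEEqqqqEqq ⇒ yyyyyyqyyqEqqqqEqq   [E -> q]
yyyyyyqyyqEqqqqEqq ⇒ yyyyyyqyyqqqqqqEqq   [E -> q]
yyyyyyqyyqqqqqqEqq ⇒ yyyyyyqyyqqqqqqqqq   [E -> q]

S ⇒ yyE ⇒ yyTqq ⇒ yySEqq ⇒ yyyyEEqq ⇒ yyyyTqqEqq ⇒ yyyySEqqEqq ⇒ yyyyyyEEqqEqq ⇒ yyyyyyqEqqEqq ⇒ yyyyyyqTqqqqEqq ⇒ yyyyyyqSEqqqqEqq ⇒ yyyyyyqyyEEqqqqEqq ⇒ yyyyyyqyyqEqqqqEqq ⇒ yyyyyyqyyqqqqqqEqq ⇒ yyyyyyqyyqqqqqqqqq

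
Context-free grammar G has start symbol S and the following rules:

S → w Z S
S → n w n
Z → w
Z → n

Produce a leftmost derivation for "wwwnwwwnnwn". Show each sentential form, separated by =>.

S => wZS   [S → w Z S]
wZS => wwS   [Z → w]
wwS => wwwZS   [S → w Z S]
wwwZS => wwwnS   [Z → n]
wwwnS => wwwnwZS   [S → w Z S]
wwwnwZS => wwwnwwS   [Z → w]
wwwnwwS => wwwnwwwZS   [S → w Z S]
wwwnwwwZS => wwwnwwwnS   [Z → n]
wwwnwwwnS => wwwnwwwnnwn   [S → n w n]

S => wZS => wwS => wwwZS => wwwnS => wwwnwZS => wwwnwwS => wwwnwwwZS => wwwnwwwnS => wwwnwwwnnwn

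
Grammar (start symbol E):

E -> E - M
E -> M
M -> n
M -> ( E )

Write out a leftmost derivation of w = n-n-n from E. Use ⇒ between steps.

E ⇒ E-M   [E -> E - M]
E-M ⇒ E-M-M   [E -> E - M]
E-M-M ⇒ M-M-M   [E -> M]
M-M-M ⇒ n-M-M   [M -> n]
n-M-M ⇒ n-n-M   [M -> n]
n-n-M ⇒ n-n-n   [M -> n]

E ⇒ E-M ⇒ E-M-M ⇒ M-M-M ⇒ n-M-M ⇒ n-n-M ⇒ n-n-n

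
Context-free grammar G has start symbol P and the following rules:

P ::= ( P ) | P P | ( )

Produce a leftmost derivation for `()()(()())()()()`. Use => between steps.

P => PP => PPP => PPPP => ()PPP => ()PPPP => ()()PPP => ()()PPPP => ()()(P)PPP => ()()(PP)PPP => ()()(()P)PPP => ()()(()())PPP => ()()(()())()PP => ()()(()())()()P => ()()(()())()()()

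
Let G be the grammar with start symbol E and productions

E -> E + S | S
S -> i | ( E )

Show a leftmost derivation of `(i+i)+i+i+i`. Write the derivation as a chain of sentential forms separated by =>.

E => E+S => E+S+S => E+S+S+S => S+S+S+S => (E)+S+S+S => (E+S)+S+S+S => (S+S)+S+S+S => (i+S)+S+S+S => (i+i)+S+S+S => (i+i)+i+S+S => (i+i)+i+i+S => (i+i)+i+i+i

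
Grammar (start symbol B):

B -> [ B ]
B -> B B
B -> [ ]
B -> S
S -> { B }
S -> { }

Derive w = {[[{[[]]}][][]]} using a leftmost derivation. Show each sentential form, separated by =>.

B=>S=>{B}=>{[B]}=>{[BB]}=>{[BBB]}=>{[[B]BB]}=>{[[S]BB]}=>{[[{B}]BB]}=>{[[{[B]}]BB]}=>{[[{[[]]}]BB]}=>{[[{[[]]}][]B]}=>{[[{[[]]}][][]]}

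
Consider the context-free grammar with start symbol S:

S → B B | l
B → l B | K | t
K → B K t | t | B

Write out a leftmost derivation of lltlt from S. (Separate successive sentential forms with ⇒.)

S ⇒ BB ⇒ lBB ⇒ llBB ⇒ llKB ⇒ lltB ⇒ lltlB ⇒ lltlt

S ⇒ BB   [S → B B]
BB ⇒ lBB   [B → l B]
lBB ⇒ llBB   [B → l B]
llBB ⇒ llKB   [B → K]
llKB ⇒ lltB   [K → t]
lltB ⇒ lltlB   [B → l B]
lltlB ⇒ lltlt   [B → t]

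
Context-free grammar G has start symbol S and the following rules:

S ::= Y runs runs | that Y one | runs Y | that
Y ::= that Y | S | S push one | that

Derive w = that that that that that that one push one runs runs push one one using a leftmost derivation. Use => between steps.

S => that Y one => that that Y one => that that S push one one => that that Y runs runs push one one => that that S push one runs runs push one one => that that that Y one push one runs runs push one one => that that that that Y one push one runs runs push one one => that that that that that Y one push one runs runs push one one => that that that that that that one push one runs runs push one one

S => that Y one   [S ::= that Y one]
that Y one => that that Y one   [Y ::= that Y]
that that Y one => that that S push one one   [Y ::= S push one]
that that S push one one => that that Y runs runs push one one   [S ::= Y runs runs]
that that Y runs runs push one one => that that S push one runs runs push one one   [Y ::= S push one]
that that S push one runs runs push one one => that that that Y one push one runs runs push one one   [S ::= that Y one]
that that that Y one push one runs runs push one one => that that that that Y one push one runs runs push one one   [Y ::= that Y]
that that that that Y one push one runs runs push one one => that that that that that Y one push one runs runs push one one   [Y ::= that Y]
that that that that that Y one push one runs runs push one one => that that that that that that one push one runs runs push one one   [Y ::= that]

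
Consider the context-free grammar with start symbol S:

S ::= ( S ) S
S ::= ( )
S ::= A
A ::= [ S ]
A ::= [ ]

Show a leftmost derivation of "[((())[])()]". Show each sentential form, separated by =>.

S => A => [S] => [(S)S] => [((S)S)S] => [((())S)S] => [((())A)S] => [((())[])S] => [((())[])()]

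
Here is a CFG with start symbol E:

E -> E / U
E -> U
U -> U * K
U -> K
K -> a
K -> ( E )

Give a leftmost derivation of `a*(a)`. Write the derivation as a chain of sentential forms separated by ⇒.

E⇒U⇒U*K⇒K*K⇒a*K⇒a*(E)⇒a*(U)⇒a*(K)⇒a*(a)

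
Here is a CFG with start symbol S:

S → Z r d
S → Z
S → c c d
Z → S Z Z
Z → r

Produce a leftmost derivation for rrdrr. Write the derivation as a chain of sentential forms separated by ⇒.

S ⇒ Z ⇒ SZZ ⇒ ZrdZZ ⇒ rrdZZ ⇒ rrdrZ ⇒ rrdrr

S ⇒ Z   [S → Z]
Z ⇒ SZZ   [Z → S Z Z]
SZZ ⇒ ZrdZZ   [S → Z r d]
ZrdZZ ⇒ rrdZZ   [Z → r]
rrdZZ ⇒ rrdrZ   [Z → r]
rrdrZ ⇒ rrdrr   [Z → r]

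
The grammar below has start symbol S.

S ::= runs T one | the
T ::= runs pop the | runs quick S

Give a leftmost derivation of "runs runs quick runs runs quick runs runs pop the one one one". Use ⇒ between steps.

S ⇒ runs T one   [S ::= runs T one]
runs T one ⇒ runs runs quick S one   [T ::= runs quick S]
runs runs quick S one ⇒ runs runs quick runs T one one   [S ::= runs T one]
runs runs quick runs T one one ⇒ runs runs quick runs runs quick S one one   [T ::= runs quick S]
runs runs quick runs runs quick S one one ⇒ runs runs quick runs runs quick runs T one one one   [S ::= runs T one]
runs runs quick runs runs quick runs T one one one ⇒ runs runs quick runs runs quick runs runs pop the one one one   [T ::= runs pop the]

S ⇒ runs T one ⇒ runs runs quick S one ⇒ runs runs quick runs T one one ⇒ runs runs quick runs runs quick S one one ⇒ runs runs quick runs runs quick runs T one one one ⇒ runs runs quick runs runs quick runs runs pop the one one one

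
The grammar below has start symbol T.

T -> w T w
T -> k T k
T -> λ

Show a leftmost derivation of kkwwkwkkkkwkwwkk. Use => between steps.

T => kTk => kkTkk => kkwTwkk => kkwwTwwkk => kkwwkTkwwkk => kkwwkwTwkwwkk => kkwwkwkTkwkwwkk => kkwwkwkkTkkwkwwkk => kkwwkwkkkkwkwwkk

T => kTk   [T -> k T k]
kTk => kkTkk   [T -> k T k]
kkTkk => kkwTwkk   [T -> w T w]
kkwTwkk => kkwwTwwkk   [T -> w T w]
kkwwTwwkk => kkwwkTkwwkk   [T -> k T k]
kkwwkTkwwkk => kkwwkwTwkwwkk   [T -> w T w]
kkwwkwTwkwwkk => kkwwkwkTkwkwwkk   [T -> k T k]
kkwwkwkTkwkwwkk => kkwwkwkkTkkwkwwkk   [T -> k T k]
kkwwkwkkTkkwkwwkk => kkwwkwkkkkwkwwkk   [T -> λ]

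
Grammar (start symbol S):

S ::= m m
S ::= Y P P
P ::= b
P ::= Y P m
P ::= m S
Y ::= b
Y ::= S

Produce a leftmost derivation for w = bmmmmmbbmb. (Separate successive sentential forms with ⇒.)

S ⇒ YPP   [S ::= Y P P]
YPP ⇒ bPP   [Y ::= b]
bPP ⇒ bYPmP   [P ::= Y P m]
bYPmP ⇒ bSPmP   [Y ::= S]
bSPmP ⇒ bYPPPmP   [S ::= Y P P]
bYPPPmP ⇒ bSPPPmP   [Y ::= S]
bSPPPmP ⇒ bmmPPPmP   [S ::= m m]
bmmPPPmP ⇒ bmmmSPPmP   [P ::= m S]
bmmmSPPmP ⇒ bmmmmmPPmP   [S ::= m m]
bmmmmmPPmP ⇒ bmmmmmbPmP   [P ::= b]
bmmmmmbPmP ⇒ bmmmmmbbmP   [P ::= b]
bmmmmmbbmP ⇒ bmmmmmbbmb   [P ::= b]

S ⇒ YPP ⇒ bPP ⇒ bYPmP ⇒ bSPmP ⇒ bYPPPmP ⇒ bSPPPmP ⇒ bmmPPPmP ⇒ bmmmSPPmP ⇒ bmmmmmPPmP ⇒ bmmmmmbPmP ⇒ bmmmmmbbmP ⇒ bmmmmmbbmb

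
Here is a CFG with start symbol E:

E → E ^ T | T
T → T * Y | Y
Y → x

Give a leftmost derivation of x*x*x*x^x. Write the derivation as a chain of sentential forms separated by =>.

E => E^T   [E → E ^ T]
E^T => T^T   [E → T]
T^T => T*Y^T   [T → T * Y]
T*Y^T => T*Y*Y^T   [T → T * Y]
T*Y*Y^T => T*Y*Y*Y^T   [T → T * Y]
T*Y*Y*Y^T => Y*Y*Y*Y^T   [T → Y]
Y*Y*Y*Y^T => x*Y*Y*Y^T   [Y → x]
x*Y*Y*Y^T => x*x*Y*Y^T   [Y → x]
x*x*Y*Y^T => x*x*x*Y^T   [Y → x]
x*x*x*Y^T => x*x*x*x^T   [Y → x]
x*x*x*x^T => x*x*x*x^Y   [T → Y]
x*x*x*x^Y => x*x*x*x^x   [Y → x]

E => E^T => T^T => T*Y^T => T*Y*Y^T => T*Y*Y*Y^T => Y*Y*Y*Y^T => x*Y*Y*Y^T => x*x*Y*Y^T => x*x*x*Y^T => x*x*x*x^T => x*x*x*x^Y => x*x*x*x^x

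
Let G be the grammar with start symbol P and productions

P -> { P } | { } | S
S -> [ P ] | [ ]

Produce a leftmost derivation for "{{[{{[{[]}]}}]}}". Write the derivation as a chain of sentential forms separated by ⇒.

P ⇒ {P}   [P -> { P }]
{P} ⇒ {{P}}   [P -> { P }]
{{P}} ⇒ {{S}}   [P -> S]
{{S}} ⇒ {{[P]}}   [S -> [ P ]]
{{[P]}} ⇒ {{[{P}]}}   [P -> { P }]
{{[{P}]}} ⇒ {{[{{P}}]}}   [P -> { P }]
{{[{{P}}]}} ⇒ {{[{{S}}]}}   [P -> S]
{{[{{S}}]}} ⇒ {{[{{[P]}}]}}   [S -> [ P ]]
{{[{{[P]}}]}} ⇒ {{[{{[{P}]}}]}}   [P -> { P }]
{{[{{[{P}]}}]}} ⇒ {{[{{[{S}]}}]}}   [P -> S]
{{[{{[{S}]}}]}} ⇒ {{[{{[{[]}]}}]}}   [S -> [ ]]

P⇒{P}⇒{{P}}⇒{{S}}⇒{{[P]}}⇒{{[{P}]}}⇒{{[{{P}}]}}⇒{{[{{S}}]}}⇒{{[{{[P]}}]}}⇒{{[{{[{P}]}}]}}⇒{{[{{[{S}]}}]}}⇒{{[{{[{[]}]}}]}}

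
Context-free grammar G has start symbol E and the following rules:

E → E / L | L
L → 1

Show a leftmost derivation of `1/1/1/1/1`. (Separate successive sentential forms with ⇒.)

E⇒E/L⇒E/L/L⇒E/L/L/L⇒E/L/L/L/L⇒L/L/L/L/L⇒1/L/L/L/L⇒1/1/L/L/L⇒1/1/1/L/L⇒1/1/1/1/L⇒1/1/1/1/1

E ⇒ E/L   [E → E / L]
E/L ⇒ E/L/L   [E → E / L]
E/L/L ⇒ E/L/L/L   [E → E / L]
E/L/L/L ⇒ E/L/L/L/L   [E → E / L]
E/L/L/L/L ⇒ L/L/L/L/L   [E → L]
L/L/L/L/L ⇒ 1/L/L/L/L   [L → 1]
1/L/L/L/L ⇒ 1/1/L/L/L   [L → 1]
1/1/L/L/L ⇒ 1/1/1/L/L   [L → 1]
1/1/1/L/L ⇒ 1/1/1/1/L   [L → 1]
1/1/1/1/L ⇒ 1/1/1/1/1   [L → 1]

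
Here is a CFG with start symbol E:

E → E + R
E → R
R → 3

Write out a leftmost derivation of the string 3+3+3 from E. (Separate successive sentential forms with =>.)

E => E+R   [E → E + R]
E+R => E+R+R   [E → E + R]
E+R+R => R+R+R   [E → R]
R+R+R => 3+R+R   [R → 3]
3+R+R => 3+3+R   [R → 3]
3+3+R => 3+3+3   [R → 3]

E=>E+R=>E+R+R=>R+R+R=>3+R+R=>3+3+R=>3+3+3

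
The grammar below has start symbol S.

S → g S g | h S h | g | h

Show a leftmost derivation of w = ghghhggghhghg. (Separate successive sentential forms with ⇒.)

S ⇒ gSg ⇒ ghShg ⇒ ghgSghg ⇒ ghghShghg ⇒ ghghhShhghg ⇒ ghghhgSghhghg ⇒ ghghhggghhghg

S ⇒ gSg   [S → g S g]
gSg ⇒ ghShg   [S → h S h]
ghShg ⇒ ghgSghg   [S → g S g]
ghgSghg ⇒ ghghShghg   [S → h S h]
ghghShghg ⇒ ghghhShhghg   [S → h S h]
ghghhShhghg ⇒ ghghhgSghhghg   [S → g S g]
ghghhgSghhghg ⇒ ghghhggghhghg   [S → g]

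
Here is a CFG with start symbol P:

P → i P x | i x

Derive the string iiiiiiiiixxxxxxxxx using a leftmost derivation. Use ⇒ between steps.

P ⇒ iPx ⇒ iiPxx ⇒ iiiPxxx ⇒ iiiiPxxxx ⇒ iiiiiPxxxxx ⇒ iiiiiiPxxxxxx ⇒ iiiiiiiPxxxxxxx ⇒ iiiiiiiiPxxxxxxxx ⇒ iiiiiiiiixxxxxxxxx

P ⇒ iPx   [P → i P x]
iPx ⇒ iiPxx   [P → i P x]
iiPxx ⇒ iiiPxxx   [P → i P x]
iiiPxxx ⇒ iiiiPxxxx   [P → i P x]
iiiiPxxxx ⇒ iiiiiPxxxxx   [P → i P x]
iiiiiPxxxxx ⇒ iiiiiiPxxxxxx   [P → i P x]
iiiiiiPxxxxxx ⇒ iiiiiiiPxxxxxxx   [P → i P x]
iiiiiiiPxxxxxxx ⇒ iiiiiiiiPxxxxxxxx   [P → i P x]
iiiiiiiiPxxxxxxxx ⇒ iiiiiiiiixxxxxxxxx   [P → i x]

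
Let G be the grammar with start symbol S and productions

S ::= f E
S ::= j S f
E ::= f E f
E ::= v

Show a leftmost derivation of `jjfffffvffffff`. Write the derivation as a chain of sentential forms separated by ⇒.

S ⇒ jSf   [S ::= j S f]
jSf ⇒ jjSff   [S ::= j S f]
jjSff ⇒ jjfEff   [S ::= f E]
jjfEff ⇒ jjffEfff   [E ::= f E f]
jjffEfff ⇒ jjfffEffff   [E ::= f E f]
jjfffEffff ⇒ jjffffEfffff   [E ::= f E f]
jjffffEfffff ⇒ jjfffffEffffff   [E ::= f E f]
jjfffffEffffff ⇒ jjfffffvffffff   [E ::= v]

S ⇒ jSf ⇒ jjSff ⇒ jjfEff ⇒ jjffEfff ⇒ jjfffEffff ⇒ jjffffEfffff ⇒ jjfffffEffffff ⇒ jjfffffvffffff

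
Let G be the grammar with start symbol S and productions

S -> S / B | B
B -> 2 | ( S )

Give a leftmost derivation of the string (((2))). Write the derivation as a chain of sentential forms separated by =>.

S => B => (S) => (B) => ((S)) => ((B)) => (((S))) => (((B))) => (((2)))

S => B   [S -> B]
B => (S)   [B -> ( S )]
(S) => (B)   [S -> B]
(B) => ((S))   [B -> ( S )]
((S)) => ((B))   [S -> B]
((B)) => (((S)))   [B -> ( S )]
(((S))) => (((B)))   [S -> B]
(((B))) => (((2)))   [B -> 2]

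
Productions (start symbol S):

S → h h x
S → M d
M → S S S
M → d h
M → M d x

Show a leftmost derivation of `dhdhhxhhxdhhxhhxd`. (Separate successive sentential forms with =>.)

S => Md   [S → M d]
Md => SSSd   [M → S S S]
SSSd => MdSSd   [S → M d]
MdSSd => SSSdSSd   [M → S S S]
SSSdSSd => MdSSdSSd   [S → M d]
MdSSdSSd => dhdSSdSSd   [M → d h]
dhdSSdSSd => dhdhhxSdSSd   [S → h h x]
dhdhhxSdSSd => dhdhhxhhxdSSd   [S → h h x]
dhdhhxhhxdSSd => dhdhhxhhxdhhxSd   [S → h h x]
dhdhhxhhxdhhxSd => dhdhhxhhxdhhxhhxd   [S → h h x]

S=>Md=>SSSd=>MdSSd=>SSSdSSd=>MdSSdSSd=>dhdSSdSSd=>dhdhhxSdSSd=>dhdhhxhhxdSSd=>dhdhhxhhxdhhxSd=>dhdhhxhhxdhhxhhxd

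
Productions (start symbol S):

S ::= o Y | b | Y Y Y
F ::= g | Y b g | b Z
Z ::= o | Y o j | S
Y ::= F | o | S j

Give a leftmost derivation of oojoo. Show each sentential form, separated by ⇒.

S ⇒ YYY   [S ::= Y Y Y]
YYY ⇒ SjYY   [Y ::= S j]
SjYY ⇒ oYjYY   [S ::= o Y]
oYjYY ⇒ oojYY   [Y ::= o]
oojYY ⇒ oojoY   [Y ::= o]
oojoY ⇒ oojoo   [Y ::= o]

S ⇒ YYY ⇒ SjYY ⇒ oYjYY ⇒ oojYY ⇒ oojoY ⇒ oojoo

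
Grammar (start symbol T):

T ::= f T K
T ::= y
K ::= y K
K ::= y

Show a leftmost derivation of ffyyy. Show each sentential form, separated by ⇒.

T ⇒ fTK   [T ::= f T K]
fTK ⇒ ffTKK   [T ::= f T K]
ffTKK ⇒ ffyKK   [T ::= y]
ffyKK ⇒ ffyyK   [K ::= y]
ffyyK ⇒ ffyyy   [K ::= y]

T⇒fTK⇒ffTKK⇒ffyKK⇒ffyyK⇒ffyyy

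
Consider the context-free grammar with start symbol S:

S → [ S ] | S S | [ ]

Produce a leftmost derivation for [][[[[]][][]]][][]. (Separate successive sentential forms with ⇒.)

S ⇒ SS ⇒ SSS ⇒ []SS ⇒ []SSS ⇒ [][S]SS ⇒ [][[S]]SS ⇒ [][[SS]]SS ⇒ [][[SSS]]SS ⇒ [][[[S]SS]]SS ⇒ [][[[[]]SS]]SS ⇒ [][[[[]][]S]]SS ⇒ [][[[[]][][]]]SS ⇒ [][[[[]][][]]][]S ⇒ [][[[[]][][]]][][]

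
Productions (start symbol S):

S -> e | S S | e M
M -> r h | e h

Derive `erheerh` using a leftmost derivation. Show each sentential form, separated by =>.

S => SS => eMS => erhS => erhSS => erheS => erheeM => erheerh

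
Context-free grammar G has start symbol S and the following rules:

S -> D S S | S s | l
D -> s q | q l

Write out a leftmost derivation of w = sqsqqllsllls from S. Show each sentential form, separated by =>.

S => Ss => DSSs => sqSSs => sqDSSSs => sqsqSSSs => sqsqDSSSSs => sqsqqlSSSSs => sqsqqlSsSSSs => sqsqqllsSSSs => sqsqqllslSSs => sqsqqllsllSs => sqsqqllsllls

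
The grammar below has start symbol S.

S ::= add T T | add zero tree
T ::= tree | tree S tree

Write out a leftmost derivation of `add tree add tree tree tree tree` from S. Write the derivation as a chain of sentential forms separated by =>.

S => add T T   [S ::= add T T]
add T T => add tree S tree T   [T ::= tree S tree]
add tree S tree T => add tree add T T tree T   [S ::= add T T]
add tree add T T tree T => add tree add tree T tree T   [T ::= tree]
add tree add tree T tree T => add tree add tree tree tree T   [T ::= tree]
add tree add tree tree tree T => add tree add tree tree tree tree   [T ::= tree]

S => add T T => add tree S tree T => add tree add T T tree T => add tree add tree T tree T => add tree add tree tree tree T => add tree add tree tree tree tree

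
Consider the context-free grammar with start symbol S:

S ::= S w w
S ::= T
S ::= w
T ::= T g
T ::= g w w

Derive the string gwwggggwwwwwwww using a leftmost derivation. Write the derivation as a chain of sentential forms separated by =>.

S => Sww => Swwww => Swwwwww => Swwwwwwww => Twwwwwwww => Tgwwwwwwww => Tggwwwwwwww => Tgggwwwwwwww => Tggggwwwwwwww => gwwggggwwwwwwww

S => Sww   [S ::= S w w]
Sww => Swwww   [S ::= S w w]
Swwww => Swwwwww   [S ::= S w w]
Swwwwww => Swwwwwwww   [S ::= S w w]
Swwwwwwww => Twwwwwwww   [S ::= T]
Twwwwwwww => Tgwwwwwwww   [T ::= T g]
Tgwwwwwwww => Tggwwwwwwww   [T ::= T g]
Tggwwwwwwww => Tgggwwwwwwww   [T ::= T g]
Tgggwwwwwwww => Tggggwwwwwwww   [T ::= T g]
Tggggwwwwwwww => gwwggggwwwwwwww   [T ::= g w w]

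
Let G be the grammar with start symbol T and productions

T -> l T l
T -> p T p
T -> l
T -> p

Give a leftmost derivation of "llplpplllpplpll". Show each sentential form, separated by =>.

T => lTl => llTll => llpTpll => llplTlpll => llplpTplpll => llplppTpplpll => llplpplTlpplpll => llplpplllpplpll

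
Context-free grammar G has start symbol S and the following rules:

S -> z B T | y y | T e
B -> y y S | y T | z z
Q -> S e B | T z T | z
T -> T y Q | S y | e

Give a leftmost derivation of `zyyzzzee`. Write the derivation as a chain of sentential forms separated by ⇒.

S ⇒ zBT ⇒ zyyST ⇒ zyyzBTT ⇒ zyyzzzTT ⇒ zyyzzzeT ⇒ zyyzzzee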